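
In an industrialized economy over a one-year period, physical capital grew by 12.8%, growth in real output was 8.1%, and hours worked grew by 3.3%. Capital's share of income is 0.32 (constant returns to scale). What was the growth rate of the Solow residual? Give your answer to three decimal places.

Labor's share = 1 − 0.32 = 0.68.
Physical capital: 0.32 × 12.8 = 4.096 pp.
Hours worked: 0.68 × 3.3 = 2.244 pp.
TFP growth = 8.1 − 6.34 = 1.76%.

1.760%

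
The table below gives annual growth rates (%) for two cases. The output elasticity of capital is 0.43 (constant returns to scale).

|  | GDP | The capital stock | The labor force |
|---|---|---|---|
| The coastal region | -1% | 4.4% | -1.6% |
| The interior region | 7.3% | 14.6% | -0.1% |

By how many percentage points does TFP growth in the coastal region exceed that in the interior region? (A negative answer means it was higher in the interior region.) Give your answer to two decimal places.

-3.06 percentage points

Labor's share = 1 − 0.43 = 0.57.
The coastal region: TFP = -1 − 1.892 + 0.912 = -1.98%.
The interior region: TFP = 7.3 − 6.278 + 0.057 = 1.079%.
Difference = -1.98 − (1.079) = -3.059 pp.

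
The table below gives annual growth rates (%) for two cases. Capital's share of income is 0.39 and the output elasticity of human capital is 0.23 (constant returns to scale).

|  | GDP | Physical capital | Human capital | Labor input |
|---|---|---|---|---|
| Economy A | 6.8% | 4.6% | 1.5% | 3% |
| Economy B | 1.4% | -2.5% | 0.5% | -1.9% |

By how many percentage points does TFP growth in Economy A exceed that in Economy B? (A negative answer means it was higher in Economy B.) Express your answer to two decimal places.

Labor's share = 1 − 0.39 − 0.23 = 0.38.
Economy A: TFP = 6.8 − 1.794 − 0.345 − 1.14 = 3.521%.
Economy B: TFP = 1.4 + 0.975 − 0.115 + 0.722 = 2.982%.
Difference = 3.521 − (2.982) = 0.539 pp.

0.54 percentage points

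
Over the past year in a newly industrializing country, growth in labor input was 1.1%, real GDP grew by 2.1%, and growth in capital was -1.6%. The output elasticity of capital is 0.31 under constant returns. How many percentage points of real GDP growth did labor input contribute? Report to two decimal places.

0.76 percentage points

Labor's share = 1 − 0.31 = 0.69.
Contribution = share × growth = 0.69 × 1.1 = 0.759 pp.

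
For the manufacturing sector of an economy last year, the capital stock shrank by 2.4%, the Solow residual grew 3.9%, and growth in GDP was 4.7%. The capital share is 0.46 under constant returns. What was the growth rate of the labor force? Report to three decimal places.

3.526%

Labor's share = 1 − 0.46 = 0.54.
gY = gA + 0.46×(-2.4) + 0.54×g.
0.54×g = 4.7 − 3.9 + 1.104 = 1.904.
g = 1.904 / 0.54 = 3.52593%.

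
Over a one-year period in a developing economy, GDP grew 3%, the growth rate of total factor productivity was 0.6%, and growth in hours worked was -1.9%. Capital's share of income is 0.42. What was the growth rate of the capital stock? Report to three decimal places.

Labor's share = 1 − 0.42 = 0.58.
gY = gA + 0.58×(-1.9) + 0.42×g.
0.42×g = 3 − 0.6 + 1.102 = 3.502.
g = 3.502 / 0.42 = 8.3381%.

The capital stock grew 8.338%.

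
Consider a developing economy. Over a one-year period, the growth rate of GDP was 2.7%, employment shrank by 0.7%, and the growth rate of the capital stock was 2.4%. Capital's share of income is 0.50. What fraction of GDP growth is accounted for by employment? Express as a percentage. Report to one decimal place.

Employment accounted for -13.0% of growth.

Labor's share = 1 − 0.5 = 0.5.
Employment contributed 0.5 × (-0.7) = -0.35 pp.
Share of growth = -0.35 / 2.7 × 100 = -12.963%.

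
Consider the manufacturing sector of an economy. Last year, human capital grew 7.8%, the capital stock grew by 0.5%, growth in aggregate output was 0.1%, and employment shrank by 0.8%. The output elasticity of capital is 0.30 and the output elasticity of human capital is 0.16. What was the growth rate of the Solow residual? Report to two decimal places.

-0.87%

Labor's share = 1 − 0.3 − 0.16 = 0.54.
The capital stock: 0.3 × 0.5 = 0.15 pp.
Human capital: 0.16 × 7.8 = 1.248 pp.
Employment: 0.54 × (-0.8) = -0.432 pp.
TFP growth = 0.1 − 0.966 = -0.866%.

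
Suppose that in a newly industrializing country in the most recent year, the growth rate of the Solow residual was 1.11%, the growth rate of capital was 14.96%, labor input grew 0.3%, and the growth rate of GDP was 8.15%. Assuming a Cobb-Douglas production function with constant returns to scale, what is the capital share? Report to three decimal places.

α = 0.460

gY = gA + α·gK + (1−α)·gL, so gY − gA − gL = α(gK − gL).
8.15 − 1.11 − 0.3 = α × (14.96 − 0.3).
6.74 = 14.66 α, so α = 0.45975.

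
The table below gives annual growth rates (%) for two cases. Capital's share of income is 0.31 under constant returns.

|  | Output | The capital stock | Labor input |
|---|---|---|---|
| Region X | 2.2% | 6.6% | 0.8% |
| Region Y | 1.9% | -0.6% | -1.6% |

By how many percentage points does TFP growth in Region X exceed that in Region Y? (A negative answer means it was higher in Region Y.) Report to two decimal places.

Labor's share = 1 − 0.31 = 0.69.
Region X: TFP = 2.2 − 2.046 − 0.552 = -0.398%.
Region Y: TFP = 1.9 + 0.186 + 1.104 = 3.19%.
Difference = -0.398 − (3.19) = -3.588 pp.

-3.59 percentage points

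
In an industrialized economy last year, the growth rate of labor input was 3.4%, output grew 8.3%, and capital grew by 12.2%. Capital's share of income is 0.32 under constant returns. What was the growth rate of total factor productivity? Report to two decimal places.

Labor's share = 1 − 0.32 = 0.68.
Capital: 0.32 × 12.2 = 3.904 pp.
Labor input: 0.68 × 3.4 = 2.312 pp.
TFP growth = 8.3 − 6.216 = 2.084%.

2.08%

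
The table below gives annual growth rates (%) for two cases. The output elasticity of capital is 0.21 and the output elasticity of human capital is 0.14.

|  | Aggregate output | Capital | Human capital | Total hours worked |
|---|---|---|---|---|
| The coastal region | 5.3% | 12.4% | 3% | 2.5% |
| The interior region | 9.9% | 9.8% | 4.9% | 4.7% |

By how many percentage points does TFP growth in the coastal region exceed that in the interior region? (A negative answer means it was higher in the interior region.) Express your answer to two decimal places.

-3.45 percentage points

Labor's share = 1 − 0.21 − 0.14 = 0.65.
The coastal region: TFP = 5.3 − 2.604 − 0.42 − 1.625 = 0.651%.
The interior region: TFP = 9.9 − 2.058 − 0.686 − 3.055 = 4.101%.
Difference = 0.651 − (4.101) = -3.45 pp.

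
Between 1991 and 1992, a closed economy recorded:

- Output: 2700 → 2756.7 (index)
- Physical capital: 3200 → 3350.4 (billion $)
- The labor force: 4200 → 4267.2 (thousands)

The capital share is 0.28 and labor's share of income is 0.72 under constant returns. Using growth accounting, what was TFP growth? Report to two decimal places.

-0.37%

Output growth = (2756.7 − 2700) / 2700 = 2.1%.
Physical capital growth = (3350.4 − 3200) / 3200 = 4.7%.
The labor force growth = (4267.2 − 4200) / 4200 = 1.6%.
Labor's share = 1 − 0.28 = 0.72.
Physical capital: 0.28 × 4.7 = 1.316 pp.
The labor force: 0.72 × 1.6 = 1.152 pp.
TFP growth = 2.1 − 2.468 = -0.368%.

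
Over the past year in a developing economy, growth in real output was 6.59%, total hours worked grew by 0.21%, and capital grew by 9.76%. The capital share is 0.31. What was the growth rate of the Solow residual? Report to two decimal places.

Labor's share = 1 − 0.31 = 0.69.
Capital: 0.31 × 9.76 = 3.0256 pp.
Total hours worked: 0.69 × 0.21 = 0.1449 pp.
TFP growth = 6.59 − 3.1705 = 3.4195%.

3.42%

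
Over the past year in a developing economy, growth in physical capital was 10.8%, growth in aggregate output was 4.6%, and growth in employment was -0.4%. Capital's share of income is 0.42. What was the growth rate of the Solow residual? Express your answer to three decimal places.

Labor's share = 1 − 0.42 = 0.58.
Physical capital: 0.42 × 10.8 = 4.536 pp.
Employment: 0.58 × (-0.4) = -0.232 pp.
TFP growth = 4.6 − 4.304 = 0.296%.

0.296%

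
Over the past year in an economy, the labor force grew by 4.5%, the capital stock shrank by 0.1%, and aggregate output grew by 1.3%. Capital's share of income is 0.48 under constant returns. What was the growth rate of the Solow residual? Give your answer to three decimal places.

Labor's share = 1 − 0.48 = 0.52.
The capital stock: 0.48 × (-0.1) = -0.048 pp.
The labor force: 0.52 × 4.5 = 2.34 pp.
TFP growth = 1.3 − 2.292 = -0.992%.

-0.992%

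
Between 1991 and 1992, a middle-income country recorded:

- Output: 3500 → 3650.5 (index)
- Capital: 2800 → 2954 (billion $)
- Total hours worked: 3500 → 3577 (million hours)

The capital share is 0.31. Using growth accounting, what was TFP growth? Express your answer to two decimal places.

Output growth = (3650.5 − 3500) / 3500 = 4.3%.
Capital growth = (2954 − 2800) / 2800 = 5.5%.
Total hours worked growth = (3577 − 3500) / 3500 = 2.2%.
Labor's share = 1 − 0.31 = 0.69.
Capital: 0.31 × 5.5 = 1.705 pp.
Total hours worked: 0.69 × 2.2 = 1.518 pp.
TFP growth = 4.3 − 3.223 = 1.077%.

1.08%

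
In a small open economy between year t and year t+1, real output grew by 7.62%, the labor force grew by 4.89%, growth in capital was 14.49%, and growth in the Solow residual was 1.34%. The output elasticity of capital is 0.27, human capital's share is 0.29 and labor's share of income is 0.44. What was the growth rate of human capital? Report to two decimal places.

Labor's share = 1 − 0.27 − 0.29 = 0.44.
gY = gA + 0.27×14.49 + 0.44×4.89 + 0.29×g.
0.29×g = 7.62 − 1.34 − 6.0639 = 0.2161.
g = 0.2161 / 0.29 = 0.7452%.

0.75%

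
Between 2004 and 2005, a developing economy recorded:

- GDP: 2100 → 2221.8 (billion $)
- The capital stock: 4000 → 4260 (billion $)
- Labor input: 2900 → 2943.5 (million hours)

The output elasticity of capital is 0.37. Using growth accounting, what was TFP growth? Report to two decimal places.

TFP growth was 2.45%.

GDP growth = (2221.8 − 2100) / 2100 = 5.8%.
The capital stock growth = (4260 − 4000) / 4000 = 6.5%.
Labor input growth = (2943.5 − 2900) / 2900 = 1.5%.
Labor's share = 1 − 0.37 = 0.63.
The capital stock: 0.37 × 6.5 = 2.405 pp.
Labor input: 0.63 × 1.5 = 0.945 pp.
TFP growth = 5.8 − 3.35 = 2.45%.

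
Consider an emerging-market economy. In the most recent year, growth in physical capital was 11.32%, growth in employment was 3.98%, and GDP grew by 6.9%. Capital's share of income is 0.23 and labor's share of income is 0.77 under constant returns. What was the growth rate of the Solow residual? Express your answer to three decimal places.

Labor's share = 1 − 0.23 = 0.77.
Physical capital: 0.23 × 11.32 = 2.6036 pp.
Employment: 0.77 × 3.98 = 3.0646 pp.
TFP growth = 6.9 − 5.6682 = 1.2318%.

The Solow residual grew 1.232%.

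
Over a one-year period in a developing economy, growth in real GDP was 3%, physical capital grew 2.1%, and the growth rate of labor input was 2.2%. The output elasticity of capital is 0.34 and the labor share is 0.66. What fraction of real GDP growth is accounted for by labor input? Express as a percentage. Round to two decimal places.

Labor input accounted for 48.40% of growth.

Labor's share = 1 − 0.34 = 0.66.
Labor input contributed 0.66 × 2.2 = 1.452 pp.
Share of growth = 1.452 / 3 × 100 = 48.4%.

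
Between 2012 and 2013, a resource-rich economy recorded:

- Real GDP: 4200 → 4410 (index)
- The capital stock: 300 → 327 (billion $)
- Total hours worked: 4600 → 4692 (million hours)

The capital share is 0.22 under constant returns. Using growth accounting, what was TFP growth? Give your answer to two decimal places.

1.46%

Real GDP growth = (4410 − 4200) / 4200 = 5%.
The capital stock growth = (327 − 300) / 300 = 9%.
Total hours worked growth = (4692 − 4600) / 4600 = 2%.
Labor's share = 1 − 0.22 = 0.78.
The capital stock: 0.22 × 9 = 1.98 pp.
Total hours worked: 0.78 × 2 = 1.56 pp.
TFP growth = 5 − 3.54 = 1.46%.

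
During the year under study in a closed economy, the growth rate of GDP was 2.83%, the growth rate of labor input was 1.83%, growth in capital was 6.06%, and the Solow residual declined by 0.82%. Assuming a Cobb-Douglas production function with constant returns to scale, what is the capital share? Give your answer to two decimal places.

0.43

gY = gA + α·gK + (1−α)·gL, so gY − gA − gL = α(gK − gL).
2.83 + 0.82 − 1.83 = α × (6.06 − 1.83).
1.82 = 4.23 α, so α = 0.4303.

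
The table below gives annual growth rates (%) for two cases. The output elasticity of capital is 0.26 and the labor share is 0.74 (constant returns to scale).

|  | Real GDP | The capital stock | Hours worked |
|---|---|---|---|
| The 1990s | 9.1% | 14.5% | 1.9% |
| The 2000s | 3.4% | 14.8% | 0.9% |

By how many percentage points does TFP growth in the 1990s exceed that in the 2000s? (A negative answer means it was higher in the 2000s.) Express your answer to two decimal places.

Labor's share = 1 − 0.26 = 0.74.
The 1990s: TFP = 9.1 − 3.77 − 1.406 = 3.924%.
The 2000s: TFP = 3.4 − 3.848 − 0.666 = -1.114%.
Difference = 3.924 − (-1.114) = 5.038 pp.

5.04 percentage points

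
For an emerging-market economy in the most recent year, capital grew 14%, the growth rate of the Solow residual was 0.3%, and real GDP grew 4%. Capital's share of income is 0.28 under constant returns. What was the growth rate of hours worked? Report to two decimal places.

Labor's share = 1 − 0.28 = 0.72.
gY = gA + 0.28×14 + 0.72×g.
0.72×g = 4 − 0.3 − 3.92 = -0.22.
g = -0.22 / 0.72 = -0.3056%.

-0.31%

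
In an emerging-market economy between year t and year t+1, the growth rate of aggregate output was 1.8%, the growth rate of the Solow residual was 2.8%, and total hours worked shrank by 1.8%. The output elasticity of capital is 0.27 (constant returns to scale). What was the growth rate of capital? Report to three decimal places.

Capital growth was 1.163%.

Labor's share = 1 − 0.27 = 0.73.
gY = gA + 0.73×(-1.8) + 0.27×g.
0.27×g = 1.8 − 2.8 + 1.314 = 0.314.
g = 0.314 / 0.27 = 1.16296%.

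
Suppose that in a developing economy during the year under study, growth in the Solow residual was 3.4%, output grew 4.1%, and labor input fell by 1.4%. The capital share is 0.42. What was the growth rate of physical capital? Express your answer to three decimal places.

Labor's share = 1 − 0.42 = 0.58.
gY = gA + 0.58×(-1.4) + 0.42×g.
0.42×g = 4.1 − 3.4 + 0.812 = 1.512.
g = 1.512 / 0.42 = 3.6%.

Physical capital grew 3.600%.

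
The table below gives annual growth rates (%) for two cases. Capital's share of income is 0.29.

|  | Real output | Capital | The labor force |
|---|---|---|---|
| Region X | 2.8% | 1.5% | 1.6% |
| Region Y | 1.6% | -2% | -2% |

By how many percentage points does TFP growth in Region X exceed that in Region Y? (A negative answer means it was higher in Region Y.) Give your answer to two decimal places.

Labor's share = 1 − 0.29 = 0.71.
Region X: TFP = 2.8 − 0.435 − 1.136 = 1.229%.
Region Y: TFP = 1.6 + 0.58 + 1.42 = 3.6%.
Difference = 1.229 − (3.6) = -2.371 pp.

-2.37 percentage points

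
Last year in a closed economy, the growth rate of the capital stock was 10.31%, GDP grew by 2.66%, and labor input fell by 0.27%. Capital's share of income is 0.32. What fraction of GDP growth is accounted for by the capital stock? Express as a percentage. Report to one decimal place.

The capital stock contributed 0.32 × 10.31 = 3.2992 pp.
Share of growth = 3.2992 / 2.66 × 100 = 124.03%.

The capital stock accounted for 124.0% of growth.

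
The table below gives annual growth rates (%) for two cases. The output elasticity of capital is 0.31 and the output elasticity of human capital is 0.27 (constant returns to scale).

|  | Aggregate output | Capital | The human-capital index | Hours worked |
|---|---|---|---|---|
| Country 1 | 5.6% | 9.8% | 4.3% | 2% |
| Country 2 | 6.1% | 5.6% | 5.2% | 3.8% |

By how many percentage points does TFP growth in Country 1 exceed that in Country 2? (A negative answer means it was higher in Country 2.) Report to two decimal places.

-0.80 percentage points

Labor's share = 1 − 0.31 − 0.27 = 0.42.
Country 1: TFP = 5.6 − 3.038 − 1.161 − 0.84 = 0.561%.
Country 2: TFP = 6.1 − 1.736 − 1.404 − 1.596 = 1.364%.
Difference = 0.561 − (1.364) = -0.803 pp.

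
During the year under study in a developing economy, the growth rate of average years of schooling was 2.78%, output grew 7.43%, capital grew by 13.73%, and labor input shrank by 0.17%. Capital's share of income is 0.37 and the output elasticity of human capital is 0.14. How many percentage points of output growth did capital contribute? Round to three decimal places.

Contribution = share × growth = 0.37 × 13.73 = 5.0801 pp.

5.080 percentage points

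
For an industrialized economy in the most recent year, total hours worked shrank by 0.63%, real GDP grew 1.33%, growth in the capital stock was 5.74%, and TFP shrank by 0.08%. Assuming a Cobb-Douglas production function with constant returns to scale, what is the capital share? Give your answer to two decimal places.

0.32

gY = gA + α·gK + (1−α)·gL, so gY − gA − gL = α(gK − gL).
1.33 + 0.08 + 0.63 = α × (5.74 − (-0.63)).
2.04 = 6.37 α, so α = 0.3203.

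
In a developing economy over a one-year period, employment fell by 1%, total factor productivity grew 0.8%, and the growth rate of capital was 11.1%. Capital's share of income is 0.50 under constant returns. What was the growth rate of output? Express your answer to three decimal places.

5.850%

Labor's share = 1 − 0.5 = 0.5.
Capital: 0.5 × 11.1 = 5.55 pp.
Employment: 0.5 × (-1) = -0.5 pp.
Output growth = 0.8 + 5.05 = 5.85%.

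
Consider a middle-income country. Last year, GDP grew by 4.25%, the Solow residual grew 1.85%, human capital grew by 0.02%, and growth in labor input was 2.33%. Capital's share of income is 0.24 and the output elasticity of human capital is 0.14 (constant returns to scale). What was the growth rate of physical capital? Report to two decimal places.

Physical capital growth was 3.97%.

Labor's share = 1 − 0.24 − 0.14 = 0.62.
gY = gA + 0.14×0.02 + 0.62×2.33 + 0.24×g.
0.24×g = 4.25 − 1.85 − 1.4474 = 0.9526.
g = 0.9526 / 0.24 = 3.9692%.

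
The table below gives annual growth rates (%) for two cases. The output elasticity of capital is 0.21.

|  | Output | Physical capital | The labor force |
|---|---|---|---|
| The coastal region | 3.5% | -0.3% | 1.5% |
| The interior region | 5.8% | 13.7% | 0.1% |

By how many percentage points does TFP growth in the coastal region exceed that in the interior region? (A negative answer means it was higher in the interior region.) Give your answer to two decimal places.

-0.47 percentage points

Labor's share = 1 − 0.21 = 0.79.
The coastal region: TFP = 3.5 + 0.063 − 1.185 = 2.378%.
The interior region: TFP = 5.8 − 2.877 − 0.079 = 2.844%.
Difference = 2.378 − (2.844) = -0.466 pp.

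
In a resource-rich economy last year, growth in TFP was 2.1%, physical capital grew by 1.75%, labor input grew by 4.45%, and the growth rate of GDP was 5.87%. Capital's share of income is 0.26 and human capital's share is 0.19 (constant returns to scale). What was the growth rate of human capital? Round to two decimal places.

Labor's share = 1 − 0.26 − 0.19 = 0.55.
gY = gA + 0.26×1.75 + 0.55×4.45 + 0.19×g.
0.19×g = 5.87 − 2.1 − 2.9025 = 0.8675.
g = 0.8675 / 0.19 = 4.5658%.

4.57%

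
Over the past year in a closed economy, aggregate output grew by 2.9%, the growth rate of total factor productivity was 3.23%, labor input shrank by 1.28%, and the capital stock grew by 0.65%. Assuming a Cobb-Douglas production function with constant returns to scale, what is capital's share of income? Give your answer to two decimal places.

0.49

gY = gA + α·gK + (1−α)·gL, so gY − gA − gL = α(gK − gL).
2.9 − 3.23 + 1.28 = α × (0.65 − (-1.28)).
0.95 = 1.93 α, so α = 0.4922.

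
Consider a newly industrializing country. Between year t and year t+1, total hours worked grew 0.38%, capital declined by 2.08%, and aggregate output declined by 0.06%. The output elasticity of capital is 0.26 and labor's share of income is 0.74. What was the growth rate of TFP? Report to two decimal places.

0.20%

Labor's share = 1 − 0.26 = 0.74.
Capital: 0.26 × (-2.08) = -0.5408 pp.
Total hours worked: 0.74 × 0.38 = 0.2812 pp.
TFP growth = -0.06 + 0.2596 = 0.1996%.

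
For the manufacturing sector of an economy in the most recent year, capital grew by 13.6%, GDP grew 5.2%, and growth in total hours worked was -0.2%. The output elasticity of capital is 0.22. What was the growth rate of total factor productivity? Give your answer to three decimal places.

Total factor productivity growth was 2.364%.

Labor's share = 1 − 0.22 = 0.78.
Capital: 0.22 × 13.6 = 2.992 pp.
Total hours worked: 0.78 × (-0.2) = -0.156 pp.
TFP growth = 5.2 − 2.836 = 2.364%.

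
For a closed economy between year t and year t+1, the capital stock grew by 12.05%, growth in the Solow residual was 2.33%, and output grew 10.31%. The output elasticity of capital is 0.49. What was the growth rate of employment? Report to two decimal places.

Employment growth was 4.07%.

Labor's share = 1 − 0.49 = 0.51.
gY = gA + 0.49×12.05 + 0.51×g.
0.51×g = 10.31 − 2.33 − 5.9045 = 2.0755.
g = 2.0755 / 0.51 = 4.0696%.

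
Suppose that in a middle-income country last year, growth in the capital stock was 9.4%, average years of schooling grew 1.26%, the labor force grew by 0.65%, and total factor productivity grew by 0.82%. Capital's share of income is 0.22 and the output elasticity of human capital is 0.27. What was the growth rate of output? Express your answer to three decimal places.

3.560%

Labor's share = 1 − 0.22 − 0.27 = 0.51.
The capital stock: 0.22 × 9.4 = 2.068 pp.
Average years of schooling: 0.27 × 1.26 = 0.3402 pp.
The labor force: 0.51 × 0.65 = 0.3315 pp.
Output growth = 0.82 + 2.7397 = 3.5597%.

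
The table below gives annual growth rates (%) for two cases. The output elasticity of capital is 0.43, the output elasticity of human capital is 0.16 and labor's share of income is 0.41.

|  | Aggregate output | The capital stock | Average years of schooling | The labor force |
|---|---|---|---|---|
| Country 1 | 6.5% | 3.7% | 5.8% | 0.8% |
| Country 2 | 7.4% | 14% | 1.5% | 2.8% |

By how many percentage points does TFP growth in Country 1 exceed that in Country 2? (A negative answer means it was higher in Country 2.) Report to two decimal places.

Labor's share = 1 − 0.43 − 0.16 = 0.41.
Country 1: TFP = 6.5 − 1.591 − 0.928 − 0.328 = 3.653%.
Country 2: TFP = 7.4 − 6.02 − 0.24 − 1.148 = -0.008%.
Difference = 3.653 − (-0.008) = 3.661 pp.

3.66 percentage points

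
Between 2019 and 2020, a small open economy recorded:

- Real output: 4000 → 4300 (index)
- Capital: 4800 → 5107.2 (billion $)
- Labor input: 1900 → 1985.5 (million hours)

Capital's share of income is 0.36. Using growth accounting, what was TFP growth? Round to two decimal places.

2.32%

Real output growth = (4300 − 4000) / 4000 = 7.5%.
Capital growth = (5107.2 − 4800) / 4800 = 6.4%.
Labor input growth = (1985.5 − 1900) / 1900 = 4.5%.
Labor's share = 1 − 0.36 = 0.64.
Capital: 0.36 × 6.4 = 2.304 pp.
Labor input: 0.64 × 4.5 = 2.88 pp.
TFP growth = 7.5 − 5.184 = 2.316%.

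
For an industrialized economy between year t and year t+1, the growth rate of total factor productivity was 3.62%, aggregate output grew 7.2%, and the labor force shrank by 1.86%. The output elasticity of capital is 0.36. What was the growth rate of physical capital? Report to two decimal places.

Labor's share = 1 − 0.36 = 0.64.
gY = gA + 0.64×(-1.86) + 0.36×g.
0.36×g = 7.2 − 3.62 + 1.1904 = 4.7704.
g = 4.7704 / 0.36 = 13.2511%.

13.25%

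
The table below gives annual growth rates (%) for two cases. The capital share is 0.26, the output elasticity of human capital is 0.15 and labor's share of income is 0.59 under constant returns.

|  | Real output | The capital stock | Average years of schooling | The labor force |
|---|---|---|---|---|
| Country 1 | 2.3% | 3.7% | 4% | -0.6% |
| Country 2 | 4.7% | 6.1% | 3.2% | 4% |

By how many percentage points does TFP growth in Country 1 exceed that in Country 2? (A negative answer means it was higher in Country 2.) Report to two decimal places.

Labor's share = 1 − 0.26 − 0.15 = 0.59.
Country 1: TFP = 2.3 − 0.962 − 0.6 + 0.354 = 1.092%.
Country 2: TFP = 4.7 − 1.586 − 0.48 − 2.36 = 0.274%.
Difference = 1.092 − (0.274) = 0.818 pp.

0.82 percentage points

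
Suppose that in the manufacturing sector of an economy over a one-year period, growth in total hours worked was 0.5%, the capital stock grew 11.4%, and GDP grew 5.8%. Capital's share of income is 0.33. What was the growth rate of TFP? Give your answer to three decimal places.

Labor's share = 1 − 0.33 = 0.67.
The capital stock: 0.33 × 11.4 = 3.762 pp.
Total hours worked: 0.67 × 0.5 = 0.335 pp.
TFP growth = 5.8 − 4.097 = 1.703%.

1.703%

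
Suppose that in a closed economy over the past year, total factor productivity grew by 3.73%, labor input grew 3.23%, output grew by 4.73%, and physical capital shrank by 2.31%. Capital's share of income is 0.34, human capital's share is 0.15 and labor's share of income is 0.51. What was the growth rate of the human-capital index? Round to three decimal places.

Labor's share = 1 − 0.34 − 0.15 = 0.51.
gY = gA + 0.34×(-2.31) + 0.51×3.23 + 0.15×g.
0.15×g = 4.73 − 3.73 − 0.8619 = 0.1381.
g = 0.1381 / 0.15 = 0.92067%.

The human-capital index grew 0.921%.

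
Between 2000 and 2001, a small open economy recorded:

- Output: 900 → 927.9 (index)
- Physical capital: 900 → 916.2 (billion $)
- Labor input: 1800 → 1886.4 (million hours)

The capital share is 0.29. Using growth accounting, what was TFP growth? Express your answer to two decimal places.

-0.83%

Output growth = (927.9 − 900) / 900 = 3.1%.
Physical capital growth = (916.2 − 900) / 900 = 1.8%.
Labor input growth = (1886.4 − 1800) / 1800 = 4.8%.
Labor's share = 1 − 0.29 = 0.71.
Physical capital: 0.29 × 1.8 = 0.522 pp.
Labor input: 0.71 × 4.8 = 3.408 pp.
TFP growth = 3.1 − 3.93 = -0.83%.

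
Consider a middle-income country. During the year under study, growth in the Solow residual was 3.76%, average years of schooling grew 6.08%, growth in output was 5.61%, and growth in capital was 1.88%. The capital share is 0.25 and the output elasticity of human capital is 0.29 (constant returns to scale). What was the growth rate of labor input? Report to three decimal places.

Labor's share = 1 − 0.25 − 0.29 = 0.46.
gY = gA + 0.25×1.88 + 0.29×6.08 + 0.46×g.
0.46×g = 5.61 − 3.76 − 2.2332 = -0.3832.
g = -0.3832 / 0.46 = -0.83304%.

-0.833%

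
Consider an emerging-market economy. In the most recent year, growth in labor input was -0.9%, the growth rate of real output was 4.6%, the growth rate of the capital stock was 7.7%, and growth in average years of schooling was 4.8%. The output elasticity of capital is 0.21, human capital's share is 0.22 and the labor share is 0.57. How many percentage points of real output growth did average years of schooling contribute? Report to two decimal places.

1.06 pp

Contribution = share × growth = 0.22 × 4.8 = 1.056 pp.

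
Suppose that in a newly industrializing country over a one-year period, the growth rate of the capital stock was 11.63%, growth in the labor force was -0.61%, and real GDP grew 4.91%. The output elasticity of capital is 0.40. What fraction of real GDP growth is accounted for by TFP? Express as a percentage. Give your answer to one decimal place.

12.7%

Labor's share = 1 − 0.4 = 0.6.
The capital stock: 0.4 × 11.63 = 4.652 pp.
The labor force: 0.6 × (-0.61) = -0.366 pp.
TFP growth = 4.91 − 4.286 = 0.624%.
TFP share of growth = 0.624 / 4.91 × 100 = 12.709%.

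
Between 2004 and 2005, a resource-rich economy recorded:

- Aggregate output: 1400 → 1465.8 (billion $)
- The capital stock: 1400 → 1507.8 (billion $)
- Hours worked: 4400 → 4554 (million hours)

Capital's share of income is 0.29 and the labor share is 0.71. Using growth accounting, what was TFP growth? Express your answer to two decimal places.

-0.02%

Aggregate output growth = (1465.8 − 1400) / 1400 = 4.7%.
The capital stock growth = (1507.8 − 1400) / 1400 = 7.7%.
Hours worked growth = (4554 − 4400) / 4400 = 3.5%.
Labor's share = 1 − 0.29 = 0.71.
The capital stock: 0.29 × 7.7 = 2.233 pp.
Hours worked: 0.71 × 3.5 = 2.485 pp.
TFP growth = 4.7 − 4.718 = -0.018%.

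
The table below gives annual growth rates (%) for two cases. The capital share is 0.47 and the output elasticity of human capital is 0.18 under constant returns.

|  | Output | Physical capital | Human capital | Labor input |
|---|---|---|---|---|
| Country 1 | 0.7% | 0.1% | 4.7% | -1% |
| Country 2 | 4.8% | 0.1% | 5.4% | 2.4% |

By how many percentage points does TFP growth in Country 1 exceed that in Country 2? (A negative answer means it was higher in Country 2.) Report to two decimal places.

Labor's share = 1 − 0.47 − 0.18 = 0.35.
Country 1: TFP = 0.7 − 0.047 − 0.846 + 0.35 = 0.157%.
Country 2: TFP = 4.8 − 0.047 − 0.972 − 0.84 = 2.941%.
Difference = 0.157 − (2.941) = -2.784 pp.

-2.78 percentage points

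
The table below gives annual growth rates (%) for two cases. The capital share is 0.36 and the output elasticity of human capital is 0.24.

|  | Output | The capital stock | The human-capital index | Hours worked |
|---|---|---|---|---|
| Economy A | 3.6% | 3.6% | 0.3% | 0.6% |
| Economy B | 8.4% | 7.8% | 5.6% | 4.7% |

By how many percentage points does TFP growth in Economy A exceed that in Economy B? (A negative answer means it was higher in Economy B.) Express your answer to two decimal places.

Labor's share = 1 − 0.36 − 0.24 = 0.4.
Economy A: TFP = 3.6 − 1.296 − 0.072 − 0.24 = 1.992%.
Economy B: TFP = 8.4 − 2.808 − 1.344 − 1.88 = 2.368%.
Difference = 1.992 − (2.368) = -0.376 pp.

-0.38 percentage points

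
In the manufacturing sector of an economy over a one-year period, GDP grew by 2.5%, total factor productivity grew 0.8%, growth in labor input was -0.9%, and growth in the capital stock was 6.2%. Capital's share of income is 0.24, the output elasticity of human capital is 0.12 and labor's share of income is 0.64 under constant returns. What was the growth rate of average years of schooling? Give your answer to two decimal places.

Average years of schooling growth was 6.57%.

Labor's share = 1 − 0.24 − 0.12 = 0.64.
gY = gA + 0.24×6.2 + 0.64×(-0.9) + 0.12×g.
0.12×g = 2.5 − 0.8 − 0.912 = 0.788.
g = 0.788 / 0.12 = 6.5667%.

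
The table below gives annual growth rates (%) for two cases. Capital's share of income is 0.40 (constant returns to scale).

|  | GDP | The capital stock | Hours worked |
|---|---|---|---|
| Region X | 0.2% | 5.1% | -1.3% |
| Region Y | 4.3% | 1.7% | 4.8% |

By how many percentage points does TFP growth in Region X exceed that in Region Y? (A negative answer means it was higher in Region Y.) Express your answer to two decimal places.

-1.80 percentage points

Labor's share = 1 − 0.4 = 0.6.
Region X: TFP = 0.2 − 2.04 + 0.78 = -1.06%.
Region Y: TFP = 4.3 − 0.68 − 2.88 = 0.74%.
Difference = -1.06 − (0.74) = -1.8 pp.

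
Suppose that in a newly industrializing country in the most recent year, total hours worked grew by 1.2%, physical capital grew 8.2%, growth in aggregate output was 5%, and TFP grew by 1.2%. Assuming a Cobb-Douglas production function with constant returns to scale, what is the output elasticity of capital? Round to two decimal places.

0.37

gY = gA + α·gK + (1−α)·gL, so gY − gA − gL = α(gK − gL).
5 − 1.2 − 1.2 = α × (8.2 − 1.2).
2.6 = 7 α, so α = 0.3714.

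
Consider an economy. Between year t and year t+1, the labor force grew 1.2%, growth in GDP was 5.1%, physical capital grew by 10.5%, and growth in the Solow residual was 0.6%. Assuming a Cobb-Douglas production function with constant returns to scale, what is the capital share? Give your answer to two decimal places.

gY = gA + α·gK + (1−α)·gL, so gY − gA − gL = α(gK − gL).
5.1 − 0.6 − 1.2 = α × (10.5 − 1.2).
3.3 = 9.3 α, so α = 0.3548.

The capital share is 0.35.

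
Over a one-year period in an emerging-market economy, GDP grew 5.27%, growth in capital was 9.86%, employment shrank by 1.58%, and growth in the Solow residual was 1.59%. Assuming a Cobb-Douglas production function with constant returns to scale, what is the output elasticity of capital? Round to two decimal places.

gY = gA + α·gK + (1−α)·gL, so gY − gA − gL = α(gK − gL).
5.27 − 1.59 + 1.58 = α × (9.86 − (-1.58)).
5.26 = 11.44 α, so α = 0.4598.

The output elasticity of capital is 0.46.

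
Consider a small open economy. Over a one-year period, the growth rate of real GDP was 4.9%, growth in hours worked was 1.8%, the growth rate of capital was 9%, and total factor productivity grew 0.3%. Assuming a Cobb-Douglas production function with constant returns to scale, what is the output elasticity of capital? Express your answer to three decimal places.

gY = gA + α·gK + (1−α)·gL, so gY − gA − gL = α(gK − gL).
4.9 − 0.3 − 1.8 = α × (9 − 1.8).
2.8 = 7.2 α, so α = 0.38889.

0.389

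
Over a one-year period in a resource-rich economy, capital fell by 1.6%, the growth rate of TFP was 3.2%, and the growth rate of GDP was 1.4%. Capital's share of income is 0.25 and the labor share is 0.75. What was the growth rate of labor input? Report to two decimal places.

Labor's share = 1 − 0.25 = 0.75.
gY = gA + 0.25×(-1.6) + 0.75×g.
0.75×g = 1.4 − 3.2 + 0.4 = -1.4.
g = -1.4 / 0.75 = -1.8667%.

-1.87%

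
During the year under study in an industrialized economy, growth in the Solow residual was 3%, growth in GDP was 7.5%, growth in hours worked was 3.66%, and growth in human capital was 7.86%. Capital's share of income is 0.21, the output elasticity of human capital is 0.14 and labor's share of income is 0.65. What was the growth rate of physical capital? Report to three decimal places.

Labor's share = 1 − 0.21 − 0.14 = 0.65.
gY = gA + 0.14×7.86 + 0.65×3.66 + 0.21×g.
0.21×g = 7.5 − 3 − 3.4794 = 1.0206.
g = 1.0206 / 0.21 = 4.86%.

4.860%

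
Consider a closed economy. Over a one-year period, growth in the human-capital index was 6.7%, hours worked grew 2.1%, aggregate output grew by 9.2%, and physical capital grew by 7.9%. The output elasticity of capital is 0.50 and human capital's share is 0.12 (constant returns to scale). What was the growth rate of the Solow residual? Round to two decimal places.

Labor's share = 1 − 0.5 − 0.12 = 0.38.
Physical capital: 0.5 × 7.9 = 3.95 pp.
The human-capital index: 0.12 × 6.7 = 0.804 pp.
Hours worked: 0.38 × 2.1 = 0.798 pp.
TFP growth = 9.2 − 5.552 = 3.648%.

The Solow residual grew 3.65%.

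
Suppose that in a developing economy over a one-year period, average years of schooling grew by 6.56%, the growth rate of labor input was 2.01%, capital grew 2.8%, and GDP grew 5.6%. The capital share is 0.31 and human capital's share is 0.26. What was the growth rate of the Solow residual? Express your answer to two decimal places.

Labor's share = 1 − 0.31 − 0.26 = 0.43.
Capital: 0.31 × 2.8 = 0.868 pp.
Average years of schooling: 0.26 × 6.56 = 1.7056 pp.
Labor input: 0.43 × 2.01 = 0.8643 pp.
TFP growth = 5.6 − 3.4379 = 2.1621%.

2.16%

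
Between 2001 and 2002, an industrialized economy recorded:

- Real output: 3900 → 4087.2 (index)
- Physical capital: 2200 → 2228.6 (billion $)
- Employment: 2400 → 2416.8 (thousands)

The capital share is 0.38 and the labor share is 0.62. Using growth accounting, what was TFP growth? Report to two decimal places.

3.87%

Real output growth = (4087.2 − 3900) / 3900 = 4.8%.
Physical capital growth = (2228.6 − 2200) / 2200 = 1.3%.
Employment growth = (2416.8 − 2400) / 2400 = 0.7%.
Labor's share = 1 − 0.38 = 0.62.
Physical capital: 0.38 × 1.3 = 0.494 pp.
Employment: 0.62 × 0.7 = 0.434 pp.
TFP growth = 4.8 − 0.928 = 3.872%.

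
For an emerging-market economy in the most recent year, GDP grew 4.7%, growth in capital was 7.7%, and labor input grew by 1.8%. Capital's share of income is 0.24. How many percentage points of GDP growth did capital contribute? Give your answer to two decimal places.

Contribution = share × growth = 0.24 × 7.7 = 1.848 pp.

1.85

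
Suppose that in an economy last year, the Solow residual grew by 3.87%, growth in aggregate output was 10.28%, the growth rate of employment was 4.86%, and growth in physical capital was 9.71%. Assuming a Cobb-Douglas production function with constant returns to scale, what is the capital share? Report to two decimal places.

gY = gA + α·gK + (1−α)·gL, so gY − gA − gL = α(gK − gL).
10.28 − 3.87 − 4.86 = α × (9.71 − 4.86).
1.55 = 4.85 α, so α = 0.3196.

The capital share is 0.32.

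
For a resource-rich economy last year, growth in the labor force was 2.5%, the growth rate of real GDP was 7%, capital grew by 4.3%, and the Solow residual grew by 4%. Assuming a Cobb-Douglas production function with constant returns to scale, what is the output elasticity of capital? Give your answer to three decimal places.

gY = gA + α·gK + (1−α)·gL, so gY − gA − gL = α(gK − gL).
7 − 4 − 2.5 = α × (4.3 − 2.5).
0.5 = 1.8 α, so α = 0.27778.

The output elasticity of capital is 0.278.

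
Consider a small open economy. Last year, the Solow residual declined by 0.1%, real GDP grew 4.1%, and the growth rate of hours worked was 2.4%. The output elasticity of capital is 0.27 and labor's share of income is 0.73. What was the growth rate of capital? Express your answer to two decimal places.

Labor's share = 1 − 0.27 = 0.73.
gY = gA + 0.73×2.4 + 0.27×g.
0.27×g = 4.1 + 0.1 − 1.752 = 2.448.
g = 2.448 / 0.27 = 9.0667%.

9.07%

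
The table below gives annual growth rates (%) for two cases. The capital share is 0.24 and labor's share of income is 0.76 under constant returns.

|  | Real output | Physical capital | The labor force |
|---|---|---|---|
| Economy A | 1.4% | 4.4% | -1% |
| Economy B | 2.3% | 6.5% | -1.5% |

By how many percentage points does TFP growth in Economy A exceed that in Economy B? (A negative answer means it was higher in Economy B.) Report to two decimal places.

Labor's share = 1 − 0.24 = 0.76.
Economy A: TFP = 1.4 − 1.056 + 0.76 = 1.104%.
Economy B: TFP = 2.3 − 1.56 + 1.14 = 1.88%.
Difference = 1.104 − (1.88) = -0.776 pp.

-0.78 percentage points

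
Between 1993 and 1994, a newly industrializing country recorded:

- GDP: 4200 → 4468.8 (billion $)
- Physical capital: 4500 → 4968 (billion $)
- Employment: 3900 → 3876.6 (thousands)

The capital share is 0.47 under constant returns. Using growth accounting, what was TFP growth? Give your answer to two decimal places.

GDP growth = (4468.8 − 4200) / 4200 = 6.4%.
Physical capital growth = (4968 − 4500) / 4500 = 10.4%.
Employment growth = (3876.6 − 3900) / 3900 = -0.6%.
Labor's share = 1 − 0.47 = 0.53.
Physical capital: 0.47 × 10.4 = 4.888 pp.
Employment: 0.53 × (-0.6) = -0.318 pp.
TFP growth = 6.4 − 4.57 = 1.83%.

TFP growth was 1.83%.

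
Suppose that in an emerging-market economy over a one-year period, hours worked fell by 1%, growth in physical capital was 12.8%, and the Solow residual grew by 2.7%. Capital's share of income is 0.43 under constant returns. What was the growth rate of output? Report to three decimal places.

Labor's share = 1 − 0.43 = 0.57.
Physical capital: 0.43 × 12.8 = 5.504 pp.
Hours worked: 0.57 × (-1) = -0.57 pp.
Output growth = 2.7 + 4.934 = 7.634%.

Output growth was 7.634%.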